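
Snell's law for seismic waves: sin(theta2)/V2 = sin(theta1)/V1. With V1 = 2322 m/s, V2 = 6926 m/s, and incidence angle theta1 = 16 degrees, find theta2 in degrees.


sin(theta1) = sin(16 deg) = 0.275637
sin(theta2) = V2/V1 * sin(theta1) = 6926/2322 * 0.275637 = 0.822164
theta2 = arcsin(0.822164) = 55.302 degrees

55.302


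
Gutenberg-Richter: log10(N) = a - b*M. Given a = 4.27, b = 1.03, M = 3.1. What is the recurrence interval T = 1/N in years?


log10(N) = 4.27 - 1.03*3.1 = 1.077
N = 10^1.077 = 11.939881
T = 1/N = 1/11.939881 = 0.0838 years

0.0838


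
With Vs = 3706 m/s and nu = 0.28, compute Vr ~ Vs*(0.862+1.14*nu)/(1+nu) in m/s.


Numerator factor = 0.862 + 1.14*0.28 = 1.1812
Denominator = 1 + 0.28 = 1.28
Vr = 3706 * 1.1812 / 1.28 = 3419.94 m/s

3419.94


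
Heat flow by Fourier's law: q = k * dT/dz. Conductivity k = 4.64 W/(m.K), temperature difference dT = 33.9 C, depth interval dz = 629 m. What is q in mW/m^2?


q = k * dT / dz * 1000
= 4.64 * 33.9 / 629 * 1000
= 0.250073 * 1000
= 250.0731 mW/m^2

250.0731


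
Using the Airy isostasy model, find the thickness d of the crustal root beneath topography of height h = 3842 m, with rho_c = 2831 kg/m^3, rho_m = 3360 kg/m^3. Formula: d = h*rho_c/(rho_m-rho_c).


rho_m - rho_c = 3360 - 2831 = 529
d = 3842 * 2831 / 529
= 10876702 / 529
= 20560.87 m

20560.87


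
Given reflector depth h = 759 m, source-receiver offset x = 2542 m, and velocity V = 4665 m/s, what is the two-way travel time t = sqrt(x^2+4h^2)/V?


x^2 + 4h^2 = 2542^2 + 4*759^2 = 6461764 + 2304324 = 8766088
sqrt(8766088) = 2960.758
t = 2960.758 / 4665 = 0.6347 s

0.6347


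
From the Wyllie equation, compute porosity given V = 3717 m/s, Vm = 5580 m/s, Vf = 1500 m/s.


1/V - 1/Vm = 1/3717 - 1/5580 = 8.982e-05
1/Vf - 1/Vm = 1/1500 - 1/5580 = 0.00048746
phi = 8.982e-05 / 0.00048746 = 0.1843

0.1843


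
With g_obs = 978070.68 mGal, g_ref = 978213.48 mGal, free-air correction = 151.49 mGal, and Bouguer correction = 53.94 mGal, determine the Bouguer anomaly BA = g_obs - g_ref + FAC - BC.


BA = g_obs - g_ref + FAC - BC
= 978070.68 - 978213.48 + 151.49 - 53.94
= -45.25 mGal

-45.25


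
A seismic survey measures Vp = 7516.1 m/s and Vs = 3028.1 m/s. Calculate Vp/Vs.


Vp/Vs = 7516.1 / 3028.1
= 2.4821

2.4821


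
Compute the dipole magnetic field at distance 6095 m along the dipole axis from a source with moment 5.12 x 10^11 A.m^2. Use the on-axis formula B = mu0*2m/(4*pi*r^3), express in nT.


m = 5.12 x 10^11 = 512000000000 A.m^2
2m = 1024000000000 A.m^2
r^3 = 6095^3 = 226423307375
B = (4pi*10^-7) * 1024000000000 / (4*pi * 226423307375) * 1e9
= 1286796.35091 / 2845319196203.21 * 1e9
= 452.2503 nT

452.2503


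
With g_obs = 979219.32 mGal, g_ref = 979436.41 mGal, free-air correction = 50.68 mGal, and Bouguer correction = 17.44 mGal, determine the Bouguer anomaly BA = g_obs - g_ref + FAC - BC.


BA = g_obs - g_ref + FAC - BC
= 979219.32 - 979436.41 + 50.68 - 17.44
= -183.85 mGal

-183.85


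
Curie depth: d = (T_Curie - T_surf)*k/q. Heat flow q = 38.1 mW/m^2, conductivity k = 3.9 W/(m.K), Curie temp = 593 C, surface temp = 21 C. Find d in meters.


T_Curie - T_surf = 593 - 21 = 572 C
Convert q to W/m^2: 38.1 mW/m^2 = 0.0381 W/m^2
d = 572 * 3.9 / 0.0381 = 58551.18 m

58551.18


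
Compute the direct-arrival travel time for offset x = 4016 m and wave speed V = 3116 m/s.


t = x / V
= 4016 / 3116
= 1.2888 s

1.2888


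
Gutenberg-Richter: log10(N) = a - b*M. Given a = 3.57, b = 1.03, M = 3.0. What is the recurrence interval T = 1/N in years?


log10(N) = 3.57 - 1.03*3.0 = 0.48
N = 10^0.48 = 3.019952
T = 1/N = 1/3.019952 = 0.3311 years

0.3311


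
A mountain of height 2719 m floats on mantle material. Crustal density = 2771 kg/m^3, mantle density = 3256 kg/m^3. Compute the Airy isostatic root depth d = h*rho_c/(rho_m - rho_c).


rho_m - rho_c = 3256 - 2771 = 485
d = 2719 * 2771 / 485
= 7534349 / 485
= 15534.74 m

15534.74


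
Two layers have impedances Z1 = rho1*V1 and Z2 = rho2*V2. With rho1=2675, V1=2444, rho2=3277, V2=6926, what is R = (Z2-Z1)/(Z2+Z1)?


Z1 = 2675 * 2444 = 6537700
Z2 = 3277 * 6926 = 22696502
R = (22696502 - 6537700) / (22696502 + 6537700) = 16158802 / 29234202 = 0.5527

0.5527


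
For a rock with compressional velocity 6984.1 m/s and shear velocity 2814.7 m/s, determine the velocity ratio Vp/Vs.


Vp/Vs = 6984.1 / 2814.7
= 2.4813

2.4813


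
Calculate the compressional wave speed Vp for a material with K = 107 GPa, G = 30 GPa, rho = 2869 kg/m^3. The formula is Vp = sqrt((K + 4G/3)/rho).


First compute the effective modulus:
K + 4G/3 = 107e9 + 4*30e9/3 = 147000000000.0 Pa
Then divide by density:
147000000000.0 / 2869 = 51237364.9355 Pa/(kg/m^3)
Take the square root:
Vp = sqrt(51237364.9355) = 7158.03 m/s

7158.03


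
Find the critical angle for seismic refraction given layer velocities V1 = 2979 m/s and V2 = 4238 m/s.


V1/V2 = 2979/4238 = 0.702926
theta_c = arcsin(0.702926) = 44.6622 degrees

44.6622


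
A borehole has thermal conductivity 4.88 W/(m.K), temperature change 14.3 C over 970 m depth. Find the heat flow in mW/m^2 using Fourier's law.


q = k * dT / dz * 1000
= 4.88 * 14.3 / 970 * 1000
= 0.071942 * 1000
= 71.9423 mW/m^2

71.9423


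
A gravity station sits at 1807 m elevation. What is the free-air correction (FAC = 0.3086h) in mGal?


FAC = 0.3086 * h
= 0.3086 * 1807
= 557.6402 mGal

557.6402


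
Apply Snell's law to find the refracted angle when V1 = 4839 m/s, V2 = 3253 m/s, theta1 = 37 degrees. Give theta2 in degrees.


sin(theta1) = sin(37 deg) = 0.601815
sin(theta2) = V2/V1 * sin(theta1) = 3253/4839 * 0.601815 = 0.404568
theta2 = arcsin(0.404568) = 23.8641 degrees

23.8641


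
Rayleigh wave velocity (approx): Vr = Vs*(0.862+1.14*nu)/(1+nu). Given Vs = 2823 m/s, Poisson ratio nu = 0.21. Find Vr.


Numerator factor = 0.862 + 1.14*0.21 = 1.1014
Denominator = 1 + 0.21 = 1.21
Vr = 2823 * 1.1014 / 1.21 = 2569.63 m/s

2569.63


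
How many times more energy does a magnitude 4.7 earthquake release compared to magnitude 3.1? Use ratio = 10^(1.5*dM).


M2 - M1 = 4.7 - 3.1 = 1.6
1.5 * 1.6 = 2.4
ratio = 10^2.4 = 251.19

251.19


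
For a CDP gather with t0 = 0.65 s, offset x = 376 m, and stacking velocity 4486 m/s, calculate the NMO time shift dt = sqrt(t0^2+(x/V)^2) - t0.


x/Vnmo = 376/4486 = 0.083816
(x/Vnmo)^2 = 0.007025
t0^2 = 0.4225
sqrt(0.4225 + 0.007025) = 0.655382
dt = 0.655382 - 0.65 = 0.005382

0.005382


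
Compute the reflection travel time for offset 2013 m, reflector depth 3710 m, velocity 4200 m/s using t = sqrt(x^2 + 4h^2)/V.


x^2 + 4h^2 = 2013^2 + 4*3710^2 = 4052169 + 55056400 = 59108569
sqrt(59108569) = 7688.2097
t = 7688.2097 / 4200 = 1.8305 s

1.8305


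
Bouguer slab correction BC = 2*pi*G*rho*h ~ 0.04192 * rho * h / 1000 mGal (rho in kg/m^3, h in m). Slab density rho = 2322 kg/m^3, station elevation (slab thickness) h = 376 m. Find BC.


BC = 0.04192 * rho * h / 1000
= 0.04192 * 2322 * 376 / 1000
= 36.5992 mGal

36.5992


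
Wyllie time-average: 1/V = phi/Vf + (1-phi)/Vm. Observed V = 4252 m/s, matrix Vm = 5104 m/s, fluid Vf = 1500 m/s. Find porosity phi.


1/V - 1/Vm = 1/4252 - 1/5104 = 3.926e-05
1/Vf - 1/Vm = 1/1500 - 1/5104 = 0.00047074
phi = 3.926e-05 / 0.00047074 = 0.0834

0.0834


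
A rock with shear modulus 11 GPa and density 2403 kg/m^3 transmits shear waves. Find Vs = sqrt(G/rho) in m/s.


Convert G to Pa: G = 11e9 Pa
Compute G/rho = 11e9 / 2403 = 4577611.3192
Vs = sqrt(4577611.3192) = 2139.54 m/s

2139.54


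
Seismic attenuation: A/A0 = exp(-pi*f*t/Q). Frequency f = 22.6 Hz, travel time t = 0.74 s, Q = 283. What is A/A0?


pi*f*t/Q = pi*22.6*0.74/283 = 0.185654
A/A0 = exp(-0.185654) = 0.830561

0.830561


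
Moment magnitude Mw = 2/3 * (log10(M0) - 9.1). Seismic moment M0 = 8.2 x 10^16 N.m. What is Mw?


log10(M0) = log10(8.2 x 10^16) = 16.9138
Mw = 2/3 * (16.9138 - 9.1)
= 2/3 * 7.8138
= 5.21

5.21


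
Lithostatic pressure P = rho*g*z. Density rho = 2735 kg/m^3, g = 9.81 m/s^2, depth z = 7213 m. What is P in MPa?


P = rho * g * z / 1e6
= 2735 * 9.81 * 7213 / 1e6
= 193527314.55 / 1e6
= 193.5273 MPa

193.5273


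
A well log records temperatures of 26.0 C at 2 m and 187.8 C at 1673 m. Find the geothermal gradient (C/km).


dT = 187.8 - 26.0 = 161.8 C
dz = 1673 - 2 = 1671 m
gradient = dT/dz * 1000 = 161.8/1671 * 1000 = 96.8282 C/km

96.8282


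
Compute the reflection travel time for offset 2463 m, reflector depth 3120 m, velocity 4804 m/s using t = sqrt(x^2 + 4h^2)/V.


x^2 + 4h^2 = 2463^2 + 4*3120^2 = 6066369 + 38937600 = 45003969
sqrt(45003969) = 6708.4998
t = 6708.4998 / 4804 = 1.3964 s

1.3964


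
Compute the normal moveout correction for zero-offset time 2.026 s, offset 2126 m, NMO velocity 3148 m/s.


x/Vnmo = 2126/3148 = 0.675349
(x/Vnmo)^2 = 0.456097
t0^2 = 4.104676
sqrt(4.104676 + 0.456097) = 2.135597
dt = 2.135597 - 2.026 = 0.109597

0.109597


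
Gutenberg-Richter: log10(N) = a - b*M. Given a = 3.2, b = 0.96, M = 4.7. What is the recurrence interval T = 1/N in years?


log10(N) = 3.2 - 0.96*4.7 = -1.312
N = 10^-1.312 = 0.048753
T = 1/N = 1/0.048753 = 20.5116 years

20.5116


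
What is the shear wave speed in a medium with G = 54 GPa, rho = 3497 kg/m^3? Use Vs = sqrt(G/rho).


Convert G to Pa: G = 54e9 Pa
Compute G/rho = 54e9 / 3497 = 15441807.2634
Vs = sqrt(15441807.2634) = 3929.61 m/s

3929.61


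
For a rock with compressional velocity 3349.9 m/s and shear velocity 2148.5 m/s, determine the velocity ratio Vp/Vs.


Vp/Vs = 3349.9 / 2148.5
= 1.5592

1.5592


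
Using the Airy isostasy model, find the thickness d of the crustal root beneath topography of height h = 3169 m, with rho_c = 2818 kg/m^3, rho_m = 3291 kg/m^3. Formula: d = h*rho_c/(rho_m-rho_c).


rho_m - rho_c = 3291 - 2818 = 473
d = 3169 * 2818 / 473
= 8930242 / 473
= 18880.0 m

18880.0


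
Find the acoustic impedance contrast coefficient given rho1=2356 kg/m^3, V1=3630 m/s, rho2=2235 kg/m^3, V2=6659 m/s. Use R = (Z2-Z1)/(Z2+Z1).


Z1 = 2356 * 3630 = 8552280
Z2 = 2235 * 6659 = 14882865
R = (14882865 - 8552280) / (14882865 + 8552280) = 6330585 / 23435145 = 0.2701

0.2701


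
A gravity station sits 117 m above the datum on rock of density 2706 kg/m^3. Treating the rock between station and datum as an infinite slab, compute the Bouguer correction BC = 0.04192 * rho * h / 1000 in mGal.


BC = 0.04192 * rho * h / 1000
= 0.04192 * 2706 * 117 / 1000
= 13.272 mGal

13.272


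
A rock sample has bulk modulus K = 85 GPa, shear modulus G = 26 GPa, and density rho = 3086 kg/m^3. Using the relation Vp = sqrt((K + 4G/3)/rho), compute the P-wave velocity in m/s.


First compute the effective modulus:
K + 4G/3 = 85e9 + 4*26e9/3 = 119666666666.67 Pa
Then divide by density:
119666666666.67 / 3086 = 38777273.7092 Pa/(kg/m^3)
Take the square root:
Vp = sqrt(38777273.7092) = 6227.14 m/s

6227.14


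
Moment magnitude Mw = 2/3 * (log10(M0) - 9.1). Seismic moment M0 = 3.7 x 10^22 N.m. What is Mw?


log10(M0) = log10(3.7 x 10^22) = 22.5682
Mw = 2/3 * (22.5682 - 9.1)
= 2/3 * 13.4682
= 8.98

8.98


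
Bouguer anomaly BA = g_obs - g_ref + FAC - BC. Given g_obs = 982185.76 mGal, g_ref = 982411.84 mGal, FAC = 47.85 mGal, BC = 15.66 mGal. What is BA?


BA = g_obs - g_ref + FAC - BC
= 982185.76 - 982411.84 + 47.85 - 15.66
= -193.89 mGal

-193.89


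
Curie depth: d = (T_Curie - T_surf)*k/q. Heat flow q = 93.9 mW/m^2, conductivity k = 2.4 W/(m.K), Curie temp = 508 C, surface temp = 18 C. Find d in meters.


T_Curie - T_surf = 508 - 18 = 490 C
Convert q to W/m^2: 93.9 mW/m^2 = 0.0939 W/m^2
d = 490 * 2.4 / 0.0939 = 12523.96 m

12523.96


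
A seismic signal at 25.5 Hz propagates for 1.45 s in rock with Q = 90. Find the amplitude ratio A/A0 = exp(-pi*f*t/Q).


pi*f*t/Q = pi*25.5*1.45/90 = 1.290671
A/A0 = exp(-1.290671) = 0.275086

0.275086


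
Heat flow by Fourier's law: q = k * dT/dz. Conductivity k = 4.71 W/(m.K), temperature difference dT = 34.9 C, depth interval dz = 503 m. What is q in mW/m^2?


q = k * dT / dz * 1000
= 4.71 * 34.9 / 503 * 1000
= 0.326797 * 1000
= 326.7972 mW/m^2

326.7972


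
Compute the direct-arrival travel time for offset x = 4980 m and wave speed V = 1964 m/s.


t = x / V
= 4980 / 1964
= 2.5356 s

2.5356


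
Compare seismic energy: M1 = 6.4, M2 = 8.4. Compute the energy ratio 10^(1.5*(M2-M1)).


M2 - M1 = 8.4 - 6.4 = 2.0
1.5 * 2.0 = 3.0
ratio = 10^3.0 = 1000.0

1000.0


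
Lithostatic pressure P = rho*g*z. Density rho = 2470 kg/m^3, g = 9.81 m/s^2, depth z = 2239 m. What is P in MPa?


P = rho * g * z / 1e6
= 2470 * 9.81 * 2239 / 1e6
= 54252537.3 / 1e6
= 54.2525 MPa

54.2525


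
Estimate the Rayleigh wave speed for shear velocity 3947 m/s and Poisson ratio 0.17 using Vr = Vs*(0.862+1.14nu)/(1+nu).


Numerator factor = 0.862 + 1.14*0.17 = 1.0558
Denominator = 1 + 0.17 = 1.17
Vr = 3947 * 1.0558 / 1.17 = 3561.75 m/s

3561.75


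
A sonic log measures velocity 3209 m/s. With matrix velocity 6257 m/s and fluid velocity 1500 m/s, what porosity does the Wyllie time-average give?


1/V - 1/Vm = 1/3209 - 1/6257 = 0.0001518
1/Vf - 1/Vm = 1/1500 - 1/6257 = 0.00050685
phi = 0.0001518 / 0.00050685 = 0.2995

0.2995


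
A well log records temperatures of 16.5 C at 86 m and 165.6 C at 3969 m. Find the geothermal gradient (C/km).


dT = 165.6 - 16.5 = 149.1 C
dz = 3969 - 86 = 3883 m
gradient = dT/dz * 1000 = 149.1/3883 * 1000 = 38.3981 C/km

38.3981


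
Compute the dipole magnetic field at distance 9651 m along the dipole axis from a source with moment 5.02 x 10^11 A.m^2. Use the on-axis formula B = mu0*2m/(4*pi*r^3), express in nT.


m = 5.02 x 10^11 = 502000000000 A.m^2
2m = 1004000000000 A.m^2
r^3 = 9651^3 = 898911521451
B = (4pi*10^-7) * 1004000000000 / (4*pi * 898911521451) * 1e9
= 1261663.609682 / 11296055328070.74 * 1e9
= 111.6906 nT

111.6906


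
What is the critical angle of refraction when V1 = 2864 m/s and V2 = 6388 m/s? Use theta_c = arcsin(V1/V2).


V1/V2 = 2864/6388 = 0.448341
theta_c = arcsin(0.448341) = 26.6373 degrees

26.6373


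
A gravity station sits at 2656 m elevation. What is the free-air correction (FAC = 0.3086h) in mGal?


FAC = 0.3086 * h
= 0.3086 * 2656
= 819.6416 mGal

819.6416


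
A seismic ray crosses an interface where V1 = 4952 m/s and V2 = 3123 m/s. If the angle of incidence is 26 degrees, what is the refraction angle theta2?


sin(theta1) = sin(26 deg) = 0.438371
sin(theta2) = V2/V1 * sin(theta1) = 3123/4952 * 0.438371 = 0.276461
theta2 = arcsin(0.276461) = 16.0491 degrees

16.0491


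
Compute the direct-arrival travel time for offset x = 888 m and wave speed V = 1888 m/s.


t = x / V
= 888 / 1888
= 0.4703 s

0.4703


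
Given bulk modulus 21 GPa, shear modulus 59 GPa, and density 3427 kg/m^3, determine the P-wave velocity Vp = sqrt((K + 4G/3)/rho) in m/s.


First compute the effective modulus:
K + 4G/3 = 21e9 + 4*59e9/3 = 99666666666.67 Pa
Then divide by density:
99666666666.67 / 3427 = 29082774.0492 Pa/(kg/m^3)
Take the square root:
Vp = sqrt(29082774.0492) = 5392.84 m/s

5392.84


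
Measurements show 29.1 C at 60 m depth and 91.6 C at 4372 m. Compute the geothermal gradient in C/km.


dT = 91.6 - 29.1 = 62.5 C
dz = 4372 - 60 = 4312 m
gradient = dT/dz * 1000 = 62.5/4312 * 1000 = 14.4944 C/km

14.4944


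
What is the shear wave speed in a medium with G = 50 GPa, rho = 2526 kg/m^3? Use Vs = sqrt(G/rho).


Convert G to Pa: G = 50e9 Pa
Compute G/rho = 50e9 / 2526 = 19794140.9343
Vs = sqrt(19794140.9343) = 4449.06 m/s

4449.06


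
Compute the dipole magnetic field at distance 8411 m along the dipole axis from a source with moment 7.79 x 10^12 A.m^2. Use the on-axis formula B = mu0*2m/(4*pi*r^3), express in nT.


m = 7.79 x 10^12 = 7790000000000 A.m^2
2m = 15580000000000 A.m^2
r^3 = 8411^3 = 595035530531
B = (4pi*10^-7) * 15580000000000 / (4*pi * 595035530531) * 1e9
= 19578405.417172 / 7477437005364.38 * 1e9
= 2618.331 nT

2618.331


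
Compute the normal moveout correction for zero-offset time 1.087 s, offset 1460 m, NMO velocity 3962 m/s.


x/Vnmo = 1460/3962 = 0.368501
(x/Vnmo)^2 = 0.135793
t0^2 = 1.181569
sqrt(1.181569 + 0.135793) = 1.147764
dt = 1.147764 - 1.087 = 0.060764

0.060764


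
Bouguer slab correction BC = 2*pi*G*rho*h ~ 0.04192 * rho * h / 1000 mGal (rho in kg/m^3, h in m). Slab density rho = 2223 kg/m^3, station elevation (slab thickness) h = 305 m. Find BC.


BC = 0.04192 * rho * h / 1000
= 0.04192 * 2223 * 305 / 1000
= 28.4224 mGal

28.4224


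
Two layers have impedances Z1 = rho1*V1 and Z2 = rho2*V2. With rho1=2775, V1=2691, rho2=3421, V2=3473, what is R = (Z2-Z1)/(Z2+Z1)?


Z1 = 2775 * 2691 = 7467525
Z2 = 3421 * 3473 = 11881133
R = (11881133 - 7467525) / (11881133 + 7467525) = 4413608 / 19348658 = 0.2281

0.2281


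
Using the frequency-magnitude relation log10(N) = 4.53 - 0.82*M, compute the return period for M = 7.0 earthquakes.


log10(N) = 4.53 - 0.82*7.0 = -1.21
N = 10^-1.21 = 0.06166
T = 1/N = 1/0.06166 = 16.2181 years

16.2181


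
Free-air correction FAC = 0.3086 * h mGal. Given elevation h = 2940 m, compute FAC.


FAC = 0.3086 * h
= 0.3086 * 2940
= 907.284 mGal

907.284


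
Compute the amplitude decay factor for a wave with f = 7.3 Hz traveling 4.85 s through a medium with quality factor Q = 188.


pi*f*t/Q = pi*7.3*4.85/188 = 0.591639
A/A0 = exp(-0.591639) = 0.55342

0.55342


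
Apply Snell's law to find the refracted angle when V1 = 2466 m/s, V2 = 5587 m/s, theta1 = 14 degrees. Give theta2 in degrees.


sin(theta1) = sin(14 deg) = 0.241922
sin(theta2) = V2/V1 * sin(theta1) = 5587/2466 * 0.241922 = 0.548101
theta2 = arcsin(0.548101) = 33.2368 degrees

33.2368


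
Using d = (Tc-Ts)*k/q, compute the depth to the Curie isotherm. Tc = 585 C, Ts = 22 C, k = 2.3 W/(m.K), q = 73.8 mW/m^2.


T_Curie - T_surf = 585 - 22 = 563 C
Convert q to W/m^2: 73.8 mW/m^2 = 0.0738 W/m^2
d = 563 * 2.3 / 0.0738 = 17546.07 m

17546.07


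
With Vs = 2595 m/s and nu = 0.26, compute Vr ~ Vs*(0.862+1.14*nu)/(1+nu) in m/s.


Numerator factor = 0.862 + 1.14*0.26 = 1.1584
Denominator = 1 + 0.26 = 1.26
Vr = 2595 * 1.1584 / 1.26 = 2385.75 m/s

2385.75


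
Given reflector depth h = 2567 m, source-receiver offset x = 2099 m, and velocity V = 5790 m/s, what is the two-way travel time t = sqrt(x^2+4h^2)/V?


x^2 + 4h^2 = 2099^2 + 4*2567^2 = 4405801 + 26357956 = 30763757
sqrt(30763757) = 5546.5085
t = 5546.5085 / 5790 = 0.9579 s

0.9579


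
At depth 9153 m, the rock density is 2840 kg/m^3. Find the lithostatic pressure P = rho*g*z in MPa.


P = rho * g * z / 1e6
= 2840 * 9.81 * 9153 / 1e6
= 255006241.2 / 1e6
= 255.0062 MPa

255.0062


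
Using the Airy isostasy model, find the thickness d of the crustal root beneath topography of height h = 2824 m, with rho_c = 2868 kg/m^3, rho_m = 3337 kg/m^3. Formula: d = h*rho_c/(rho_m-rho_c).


rho_m - rho_c = 3337 - 2868 = 469
d = 2824 * 2868 / 469
= 8099232 / 469
= 17269.15 m

17269.15


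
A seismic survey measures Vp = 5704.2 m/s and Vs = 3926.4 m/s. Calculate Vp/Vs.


Vp/Vs = 5704.2 / 3926.4
= 1.4528

1.4528


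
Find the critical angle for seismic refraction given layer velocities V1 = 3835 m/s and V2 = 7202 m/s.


V1/V2 = 3835/7202 = 0.532491
theta_c = arcsin(0.532491) = 32.1739 degrees

32.1739


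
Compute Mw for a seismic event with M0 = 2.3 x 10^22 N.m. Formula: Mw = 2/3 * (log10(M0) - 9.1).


log10(M0) = log10(2.3 x 10^22) = 22.3617
Mw = 2/3 * (22.3617 - 9.1)
= 2/3 * 13.2617
= 8.84

8.84


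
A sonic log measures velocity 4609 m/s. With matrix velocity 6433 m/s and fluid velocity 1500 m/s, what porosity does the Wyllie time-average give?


1/V - 1/Vm = 1/4609 - 1/6433 = 6.152e-05
1/Vf - 1/Vm = 1/1500 - 1/6433 = 0.00051122
phi = 6.152e-05 / 0.00051122 = 0.1203

0.1203


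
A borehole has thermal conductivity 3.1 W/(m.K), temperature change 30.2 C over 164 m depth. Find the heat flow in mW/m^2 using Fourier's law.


q = k * dT / dz * 1000
= 3.1 * 30.2 / 164 * 1000
= 0.570854 * 1000
= 570.8537 mW/m^2

570.8537


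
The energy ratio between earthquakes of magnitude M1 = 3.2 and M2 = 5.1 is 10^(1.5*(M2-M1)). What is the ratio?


M2 - M1 = 5.1 - 3.2 = 1.9
1.5 * 1.9 = 2.85
ratio = 10^2.85 = 707.95

707.95


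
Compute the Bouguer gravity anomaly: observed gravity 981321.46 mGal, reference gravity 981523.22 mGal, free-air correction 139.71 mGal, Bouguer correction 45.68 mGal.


BA = g_obs - g_ref + FAC - BC
= 981321.46 - 981523.22 + 139.71 - 45.68
= -107.73 mGal

-107.73


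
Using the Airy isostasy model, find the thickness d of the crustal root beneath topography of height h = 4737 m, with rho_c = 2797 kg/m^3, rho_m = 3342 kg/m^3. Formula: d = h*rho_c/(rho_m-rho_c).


rho_m - rho_c = 3342 - 2797 = 545
d = 4737 * 2797 / 545
= 13249389 / 545
= 24310.81 m

24310.81


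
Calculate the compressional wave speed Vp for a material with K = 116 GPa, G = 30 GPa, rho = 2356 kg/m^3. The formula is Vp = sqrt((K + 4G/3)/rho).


First compute the effective modulus:
K + 4G/3 = 116e9 + 4*30e9/3 = 156000000000.0 Pa
Then divide by density:
156000000000.0 / 2356 = 66213921.9015 Pa/(kg/m^3)
Take the square root:
Vp = sqrt(66213921.9015) = 8137.19 m/s

8137.19


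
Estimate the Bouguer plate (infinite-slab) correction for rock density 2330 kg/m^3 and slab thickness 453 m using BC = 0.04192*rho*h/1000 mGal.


BC = 0.04192 * rho * h / 1000
= 0.04192 * 2330 * 453 / 1000
= 44.2461 mGal

44.2461


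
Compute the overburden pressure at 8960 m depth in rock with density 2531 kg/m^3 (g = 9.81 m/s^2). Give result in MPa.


P = rho * g * z / 1e6
= 2531 * 9.81 * 8960 / 1e6
= 222468825.6 / 1e6
= 222.4688 MPa

222.4688


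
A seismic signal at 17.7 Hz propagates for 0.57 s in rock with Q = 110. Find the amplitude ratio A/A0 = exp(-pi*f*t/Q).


pi*f*t/Q = pi*17.7*0.57/110 = 0.288141
A/A0 = exp(-0.288141) = 0.749656

0.749656


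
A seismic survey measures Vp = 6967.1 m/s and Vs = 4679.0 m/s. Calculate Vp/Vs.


Vp/Vs = 6967.1 / 4679.0
= 1.489

1.489


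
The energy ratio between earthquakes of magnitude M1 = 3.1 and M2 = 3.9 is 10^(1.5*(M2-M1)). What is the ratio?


M2 - M1 = 3.9 - 3.1 = 0.8
1.5 * 0.8 = 1.2
ratio = 10^1.2 = 15.85

15.85


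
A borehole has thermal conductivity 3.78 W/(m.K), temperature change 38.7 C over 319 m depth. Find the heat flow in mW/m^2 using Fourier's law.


q = k * dT / dz * 1000
= 3.78 * 38.7 / 319 * 1000
= 0.458577 * 1000
= 458.5768 mW/m^2

458.5768


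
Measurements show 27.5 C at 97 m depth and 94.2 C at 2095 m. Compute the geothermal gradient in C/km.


dT = 94.2 - 27.5 = 66.7 C
dz = 2095 - 97 = 1998 m
gradient = dT/dz * 1000 = 66.7/1998 * 1000 = 33.3834 C/km

33.3834


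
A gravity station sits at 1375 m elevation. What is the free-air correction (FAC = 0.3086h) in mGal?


FAC = 0.3086 * h
= 0.3086 * 1375
= 424.325 mGal

424.325


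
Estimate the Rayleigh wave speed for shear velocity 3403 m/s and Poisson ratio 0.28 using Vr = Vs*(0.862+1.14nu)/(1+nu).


Numerator factor = 0.862 + 1.14*0.28 = 1.1812
Denominator = 1 + 0.28 = 1.28
Vr = 3403 * 1.1812 / 1.28 = 3140.33 m/s

3140.33


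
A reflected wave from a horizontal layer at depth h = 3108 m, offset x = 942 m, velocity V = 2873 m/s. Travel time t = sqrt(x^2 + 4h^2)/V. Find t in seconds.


x^2 + 4h^2 = 942^2 + 4*3108^2 = 887364 + 38638656 = 39526020
sqrt(39526020) = 6286.9722
t = 6286.9722 / 2873 = 2.1883 s

2.1883


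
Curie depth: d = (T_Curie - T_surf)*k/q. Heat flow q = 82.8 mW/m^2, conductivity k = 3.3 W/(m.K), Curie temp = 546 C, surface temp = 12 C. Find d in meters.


T_Curie - T_surf = 546 - 12 = 534 C
Convert q to W/m^2: 82.8 mW/m^2 = 0.0828 W/m^2
d = 534 * 3.3 / 0.0828 = 21282.61 m

21282.61


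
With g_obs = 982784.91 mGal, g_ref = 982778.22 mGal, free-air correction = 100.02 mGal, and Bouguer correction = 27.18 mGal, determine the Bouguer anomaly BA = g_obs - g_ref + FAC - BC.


BA = g_obs - g_ref + FAC - BC
= 982784.91 - 982778.22 + 100.02 - 27.18
= 79.53 mGal

79.53


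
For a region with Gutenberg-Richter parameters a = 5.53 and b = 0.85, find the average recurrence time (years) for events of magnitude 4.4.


log10(N) = 5.53 - 0.85*4.4 = 1.79
N = 10^1.79 = 61.6595
T = 1/N = 1/61.6595 = 0.0162 years

0.0162


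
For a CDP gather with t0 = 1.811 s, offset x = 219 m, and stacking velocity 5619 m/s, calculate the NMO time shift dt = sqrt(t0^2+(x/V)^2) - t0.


x/Vnmo = 219/5619 = 0.038975
(x/Vnmo)^2 = 0.001519
t0^2 = 3.279721
sqrt(3.279721 + 0.001519) = 1.811419
dt = 1.811419 - 1.811 = 0.000419

4.190000e-04


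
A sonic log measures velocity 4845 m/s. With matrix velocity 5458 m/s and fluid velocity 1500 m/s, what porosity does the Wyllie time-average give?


1/V - 1/Vm = 1/4845 - 1/5458 = 2.318e-05
1/Vf - 1/Vm = 1/1500 - 1/5458 = 0.00048345
phi = 2.318e-05 / 0.00048345 = 0.0479

0.0479


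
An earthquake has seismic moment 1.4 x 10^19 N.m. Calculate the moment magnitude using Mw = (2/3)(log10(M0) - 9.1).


log10(M0) = log10(1.4 x 10^19) = 19.1461
Mw = 2/3 * (19.1461 - 9.1)
= 2/3 * 10.0461
= 6.7

6.7


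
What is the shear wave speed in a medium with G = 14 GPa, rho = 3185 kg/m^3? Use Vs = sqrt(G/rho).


Convert G to Pa: G = 14e9 Pa
Compute G/rho = 14e9 / 3185 = 4395604.3956
Vs = sqrt(4395604.3956) = 2096.57 m/s

2096.57


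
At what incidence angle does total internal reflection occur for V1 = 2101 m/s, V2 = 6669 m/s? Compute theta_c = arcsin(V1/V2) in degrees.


V1/V2 = 2101/6669 = 0.31504
theta_c = arcsin(0.31504) = 18.3632 degrees

18.3632


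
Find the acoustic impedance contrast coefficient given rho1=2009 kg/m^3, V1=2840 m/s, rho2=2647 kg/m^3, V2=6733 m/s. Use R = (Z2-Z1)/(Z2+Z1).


Z1 = 2009 * 2840 = 5705560
Z2 = 2647 * 6733 = 17822251
R = (17822251 - 5705560) / (17822251 + 5705560) = 12116691 / 23527811 = 0.515

0.515


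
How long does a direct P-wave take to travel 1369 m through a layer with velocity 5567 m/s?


t = x / V
= 1369 / 5567
= 0.2459 s

0.2459


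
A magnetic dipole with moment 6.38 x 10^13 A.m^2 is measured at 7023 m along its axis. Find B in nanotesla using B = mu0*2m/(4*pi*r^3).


m = 6.38 x 10^13 = 63800000000000 A.m^2
2m = 127600000000000 A.m^2
r^3 = 7023^3 = 346392121167
B = (4pi*10^-7) * 127600000000000 / (4*pi * 346392121167) * 1e9
= 160346889.039223 / 4352891772478.53 * 1e9
= 36836.8656 nT

36836.8656


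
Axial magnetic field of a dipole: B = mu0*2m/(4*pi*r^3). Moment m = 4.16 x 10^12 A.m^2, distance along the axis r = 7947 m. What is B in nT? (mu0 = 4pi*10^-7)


m = 4.16 x 10^12 = 4160000000000 A.m^2
2m = 8320000000000 A.m^2
r^3 = 7947^3 = 501891267123
B = (4pi*10^-7) * 8320000000000 / (4*pi * 501891267123) * 1e9
= 10455220.351147 / 6306951670777.96 * 1e9
= 1657.7296 nT

1657.7296


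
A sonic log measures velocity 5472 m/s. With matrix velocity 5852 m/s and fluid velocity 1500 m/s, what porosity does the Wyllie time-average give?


1/V - 1/Vm = 1/5472 - 1/5852 = 1.187e-05
1/Vf - 1/Vm = 1/1500 - 1/5852 = 0.00049578
phi = 1.187e-05 / 0.00049578 = 0.0239

0.0239


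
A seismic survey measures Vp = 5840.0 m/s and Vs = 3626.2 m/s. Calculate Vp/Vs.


Vp/Vs = 5840.0 / 3626.2
= 1.6105

1.6105


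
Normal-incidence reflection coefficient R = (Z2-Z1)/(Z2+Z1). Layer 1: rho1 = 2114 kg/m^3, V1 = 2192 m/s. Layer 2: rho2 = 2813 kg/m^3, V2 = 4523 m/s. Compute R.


Z1 = 2114 * 2192 = 4633888
Z2 = 2813 * 4523 = 12723199
R = (12723199 - 4633888) / (12723199 + 4633888) = 8089311 / 17357087 = 0.4661

0.4661


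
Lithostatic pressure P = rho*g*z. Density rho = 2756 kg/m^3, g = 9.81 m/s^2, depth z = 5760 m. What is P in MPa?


P = rho * g * z / 1e6
= 2756 * 9.81 * 5760 / 1e6
= 155729433.6 / 1e6
= 155.7294 MPa

155.7294


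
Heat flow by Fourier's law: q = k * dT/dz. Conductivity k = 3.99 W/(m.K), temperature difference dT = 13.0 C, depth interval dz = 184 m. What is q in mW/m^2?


q = k * dT / dz * 1000
= 3.99 * 13.0 / 184 * 1000
= 0.281902 * 1000
= 281.9022 mW/m^2

281.9022


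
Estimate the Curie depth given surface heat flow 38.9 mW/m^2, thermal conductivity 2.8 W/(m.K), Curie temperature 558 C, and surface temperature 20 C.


T_Curie - T_surf = 558 - 20 = 538 C
Convert q to W/m^2: 38.9 mW/m^2 = 0.0389 W/m^2
d = 538 * 2.8 / 0.0389 = 38724.94 m

38724.94


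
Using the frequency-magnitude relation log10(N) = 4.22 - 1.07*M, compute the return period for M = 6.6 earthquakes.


log10(N) = 4.22 - 1.07*6.6 = -2.842
N = 10^-2.842 = 0.001439
T = 1/N = 1/0.001439 = 695.0243 years

695.0243


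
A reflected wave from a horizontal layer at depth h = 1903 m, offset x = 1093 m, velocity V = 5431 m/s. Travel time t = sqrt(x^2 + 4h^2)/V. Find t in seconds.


x^2 + 4h^2 = 1093^2 + 4*1903^2 = 1194649 + 14485636 = 15680285
sqrt(15680285) = 3959.834
t = 3959.834 / 5431 = 0.7291 s

0.7291


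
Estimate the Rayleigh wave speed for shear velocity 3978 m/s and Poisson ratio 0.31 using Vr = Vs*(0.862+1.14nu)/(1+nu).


Numerator factor = 0.862 + 1.14*0.31 = 1.2154
Denominator = 1 + 0.31 = 1.31
Vr = 3978 * 1.2154 / 1.31 = 3690.73 m/s

3690.73


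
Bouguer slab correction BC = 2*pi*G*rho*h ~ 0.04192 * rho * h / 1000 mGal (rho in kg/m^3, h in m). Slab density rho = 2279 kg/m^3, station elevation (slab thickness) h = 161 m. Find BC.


BC = 0.04192 * rho * h / 1000
= 0.04192 * 2279 * 161 / 1000
= 15.3812 mGal

15.3812


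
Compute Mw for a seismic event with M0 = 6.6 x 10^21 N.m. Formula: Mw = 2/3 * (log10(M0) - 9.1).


log10(M0) = log10(6.6 x 10^21) = 21.8195
Mw = 2/3 * (21.8195 - 9.1)
= 2/3 * 12.7195
= 8.48

8.48


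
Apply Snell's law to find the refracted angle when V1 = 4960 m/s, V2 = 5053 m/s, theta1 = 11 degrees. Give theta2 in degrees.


sin(theta1) = sin(11 deg) = 0.190809
sin(theta2) = V2/V1 * sin(theta1) = 5053/4960 * 0.190809 = 0.194387
theta2 = arcsin(0.194387) = 11.2089 degrees

11.2089


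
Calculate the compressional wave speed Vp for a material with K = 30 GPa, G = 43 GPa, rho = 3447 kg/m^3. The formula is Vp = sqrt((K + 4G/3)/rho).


First compute the effective modulus:
K + 4G/3 = 30e9 + 4*43e9/3 = 87333333333.33 Pa
Then divide by density:
87333333333.33 / 3447 = 25336041.0018 Pa/(kg/m^3)
Take the square root:
Vp = sqrt(25336041.0018) = 5033.49 m/s

5033.49


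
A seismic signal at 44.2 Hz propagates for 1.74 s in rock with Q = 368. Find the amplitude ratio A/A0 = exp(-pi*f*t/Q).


pi*f*t/Q = pi*44.2*1.74/368 = 0.656559
A/A0 = exp(-0.656559) = 0.518633

0.518633


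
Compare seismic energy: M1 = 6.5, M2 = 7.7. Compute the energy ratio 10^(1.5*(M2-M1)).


M2 - M1 = 7.7 - 6.5 = 1.2
1.5 * 1.2 = 1.8
ratio = 10^1.8 = 63.1

63.1


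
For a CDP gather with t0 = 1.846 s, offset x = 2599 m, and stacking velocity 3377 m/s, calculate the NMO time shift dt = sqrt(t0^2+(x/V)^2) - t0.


x/Vnmo = 2599/3377 = 0.769618
(x/Vnmo)^2 = 0.592312
t0^2 = 3.407716
sqrt(3.407716 + 0.592312) = 2.000007
dt = 2.000007 - 1.846 = 0.154007

0.154007


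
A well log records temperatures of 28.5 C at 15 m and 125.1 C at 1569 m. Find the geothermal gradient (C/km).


dT = 125.1 - 28.5 = 96.6 C
dz = 1569 - 15 = 1554 m
gradient = dT/dz * 1000 = 96.6/1554 * 1000 = 62.1622 C/km

62.1622


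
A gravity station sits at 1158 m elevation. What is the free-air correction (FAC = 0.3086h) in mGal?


FAC = 0.3086 * h
= 0.3086 * 1158
= 357.3588 mGal

357.3588


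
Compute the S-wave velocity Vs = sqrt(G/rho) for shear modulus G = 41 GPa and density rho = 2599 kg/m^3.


Convert G to Pa: G = 41e9 Pa
Compute G/rho = 41e9 / 2599 = 15775298.1916
Vs = sqrt(15775298.1916) = 3971.81 m/s

3971.81


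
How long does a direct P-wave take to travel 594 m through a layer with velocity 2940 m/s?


t = x / V
= 594 / 2940
= 0.202 s

0.202


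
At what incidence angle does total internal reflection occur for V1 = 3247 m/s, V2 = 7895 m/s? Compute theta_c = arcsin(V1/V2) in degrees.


V1/V2 = 3247/7895 = 0.411273
theta_c = arcsin(0.411273) = 24.2848 degrees

24.2848


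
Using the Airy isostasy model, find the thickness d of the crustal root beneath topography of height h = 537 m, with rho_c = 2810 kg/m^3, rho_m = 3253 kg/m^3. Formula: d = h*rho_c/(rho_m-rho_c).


rho_m - rho_c = 3253 - 2810 = 443
d = 537 * 2810 / 443
= 1508970 / 443
= 3406.25 m

3406.25


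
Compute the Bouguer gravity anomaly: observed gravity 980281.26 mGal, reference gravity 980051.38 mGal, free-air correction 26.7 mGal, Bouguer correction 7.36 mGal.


BA = g_obs - g_ref + FAC - BC
= 980281.26 - 980051.38 + 26.7 - 7.36
= 249.22 mGal

249.22


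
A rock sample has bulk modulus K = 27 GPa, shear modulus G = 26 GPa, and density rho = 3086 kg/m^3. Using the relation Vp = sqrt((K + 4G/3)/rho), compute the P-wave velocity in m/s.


First compute the effective modulus:
K + 4G/3 = 27e9 + 4*26e9/3 = 61666666666.67 Pa
Then divide by density:
61666666666.67 / 3086 = 19982717.6496 Pa/(kg/m^3)
Take the square root:
Vp = sqrt(19982717.6496) = 4470.2 m/s

4470.2


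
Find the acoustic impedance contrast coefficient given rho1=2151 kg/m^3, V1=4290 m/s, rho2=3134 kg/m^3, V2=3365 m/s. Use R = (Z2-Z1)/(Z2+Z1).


Z1 = 2151 * 4290 = 9227790
Z2 = 3134 * 3365 = 10545910
R = (10545910 - 9227790) / (10545910 + 9227790) = 1318120 / 19773700 = 0.0667

0.0667


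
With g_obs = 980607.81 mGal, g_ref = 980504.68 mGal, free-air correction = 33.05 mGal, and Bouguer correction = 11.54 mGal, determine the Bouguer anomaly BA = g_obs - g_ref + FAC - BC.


BA = g_obs - g_ref + FAC - BC
= 980607.81 - 980504.68 + 33.05 - 11.54
= 124.64 mGal

124.64


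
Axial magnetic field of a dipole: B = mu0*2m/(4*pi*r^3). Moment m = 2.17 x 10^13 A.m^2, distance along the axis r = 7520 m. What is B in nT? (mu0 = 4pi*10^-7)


m = 2.17 x 10^13 = 21700000000000 A.m^2
2m = 43400000000000 A.m^2
r^3 = 7520^3 = 425259008000
B = (4pi*10^-7) * 43400000000000 / (4*pi * 425259008000) * 1e9
= 54538048.466319 / 5343962301622.73 * 1e9
= 10205.5451 nT

10205.5451


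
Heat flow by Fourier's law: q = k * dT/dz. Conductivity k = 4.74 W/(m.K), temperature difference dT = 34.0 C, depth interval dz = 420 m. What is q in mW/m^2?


q = k * dT / dz * 1000
= 4.74 * 34.0 / 420 * 1000
= 0.383714 * 1000
= 383.7143 mW/m^2

383.7143


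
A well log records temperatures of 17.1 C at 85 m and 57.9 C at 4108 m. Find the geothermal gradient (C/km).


dT = 57.9 - 17.1 = 40.8 C
dz = 4108 - 85 = 4023 m
gradient = dT/dz * 1000 = 40.8/4023 * 1000 = 10.1417 C/km

10.1417


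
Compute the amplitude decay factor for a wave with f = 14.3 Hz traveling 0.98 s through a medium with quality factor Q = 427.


pi*f*t/Q = pi*14.3*0.98/427 = 0.103106
A/A0 = exp(-0.103106) = 0.902031

0.902031


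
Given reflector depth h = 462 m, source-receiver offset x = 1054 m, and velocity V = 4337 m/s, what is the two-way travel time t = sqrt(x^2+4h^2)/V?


x^2 + 4h^2 = 1054^2 + 4*462^2 = 1110916 + 853776 = 1964692
sqrt(1964692) = 1401.6747
t = 1401.6747 / 4337 = 0.3232 s

0.3232


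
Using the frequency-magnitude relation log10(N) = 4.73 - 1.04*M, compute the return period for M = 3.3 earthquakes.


log10(N) = 4.73 - 1.04*3.3 = 1.298
N = 10^1.298 = 19.860949
T = 1/N = 1/19.860949 = 0.0504 years

0.0504


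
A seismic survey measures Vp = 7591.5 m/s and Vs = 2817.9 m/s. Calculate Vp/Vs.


Vp/Vs = 7591.5 / 2817.9
= 2.694

2.694


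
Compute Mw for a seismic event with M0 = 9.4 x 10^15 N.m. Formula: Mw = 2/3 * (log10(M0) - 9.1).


log10(M0) = log10(9.4 x 10^15) = 15.9731
Mw = 2/3 * (15.9731 - 9.1)
= 2/3 * 6.8731
= 4.58

4.58


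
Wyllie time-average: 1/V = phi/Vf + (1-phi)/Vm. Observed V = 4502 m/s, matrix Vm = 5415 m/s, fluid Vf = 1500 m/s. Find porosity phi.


1/V - 1/Vm = 1/4502 - 1/5415 = 3.745e-05
1/Vf - 1/Vm = 1/1500 - 1/5415 = 0.00048199
phi = 3.745e-05 / 0.00048199 = 0.0777

0.0777


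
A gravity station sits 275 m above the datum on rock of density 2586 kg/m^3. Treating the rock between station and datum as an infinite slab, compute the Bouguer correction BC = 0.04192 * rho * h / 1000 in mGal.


BC = 0.04192 * rho * h / 1000
= 0.04192 * 2586 * 275 / 1000
= 29.8114 mGal

29.8114


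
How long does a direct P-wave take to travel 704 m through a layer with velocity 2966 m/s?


t = x / V
= 704 / 2966
= 0.2374 s

0.2374


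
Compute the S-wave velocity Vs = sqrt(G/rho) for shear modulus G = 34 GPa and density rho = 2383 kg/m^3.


Convert G to Pa: G = 34e9 Pa
Compute G/rho = 34e9 / 2383 = 14267729.7524
Vs = sqrt(14267729.7524) = 3777.26 m/s

3777.26


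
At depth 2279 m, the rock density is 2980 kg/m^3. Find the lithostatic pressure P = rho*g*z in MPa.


P = rho * g * z / 1e6
= 2980 * 9.81 * 2279 / 1e6
= 66623830.2 / 1e6
= 66.6238 MPa

66.6238


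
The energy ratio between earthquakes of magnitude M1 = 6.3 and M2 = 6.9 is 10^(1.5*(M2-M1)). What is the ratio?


M2 - M1 = 6.9 - 6.3 = 0.6
1.5 * 0.6 = 0.9
ratio = 10^0.9 = 7.94

7.94


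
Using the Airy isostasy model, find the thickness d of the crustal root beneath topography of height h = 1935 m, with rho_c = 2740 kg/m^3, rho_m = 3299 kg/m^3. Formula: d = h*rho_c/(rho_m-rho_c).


rho_m - rho_c = 3299 - 2740 = 559
d = 1935 * 2740 / 559
= 5301900 / 559
= 9484.62 m

9484.62


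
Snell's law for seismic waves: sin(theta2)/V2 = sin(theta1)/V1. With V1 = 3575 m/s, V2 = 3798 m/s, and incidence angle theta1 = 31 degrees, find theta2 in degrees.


sin(theta1) = sin(31 deg) = 0.515038
sin(theta2) = V2/V1 * sin(theta1) = 3798/3575 * 0.515038 = 0.547165
theta2 = arcsin(0.547165) = 33.1727 degrees

33.1727


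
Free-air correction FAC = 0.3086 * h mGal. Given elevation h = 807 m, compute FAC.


FAC = 0.3086 * h
= 0.3086 * 807
= 249.0402 mGal

249.0402


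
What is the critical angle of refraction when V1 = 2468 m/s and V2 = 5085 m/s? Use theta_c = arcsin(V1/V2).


V1/V2 = 2468/5085 = 0.485349
theta_c = arcsin(0.485349) = 29.0353 degrees

29.0353


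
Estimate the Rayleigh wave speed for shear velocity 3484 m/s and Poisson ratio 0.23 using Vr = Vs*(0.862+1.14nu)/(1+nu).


Numerator factor = 0.862 + 1.14*0.23 = 1.1242
Denominator = 1 + 0.23 = 1.23
Vr = 3484 * 1.1242 / 1.23 = 3184.32 m/s

3184.32


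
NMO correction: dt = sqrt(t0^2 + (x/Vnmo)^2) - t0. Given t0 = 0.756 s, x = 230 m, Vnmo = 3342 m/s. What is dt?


x/Vnmo = 230/3342 = 0.068821
(x/Vnmo)^2 = 0.004736
t0^2 = 0.571536
sqrt(0.571536 + 0.004736) = 0.759126
dt = 0.759126 - 0.756 = 0.003126

0.003126


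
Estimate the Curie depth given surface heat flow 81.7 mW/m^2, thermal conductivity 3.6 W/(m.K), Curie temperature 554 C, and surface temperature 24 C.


T_Curie - T_surf = 554 - 24 = 530 C
Convert q to W/m^2: 81.7 mW/m^2 = 0.0817 W/m^2
d = 530 * 3.6 / 0.0817 = 23353.73 m

23353.73


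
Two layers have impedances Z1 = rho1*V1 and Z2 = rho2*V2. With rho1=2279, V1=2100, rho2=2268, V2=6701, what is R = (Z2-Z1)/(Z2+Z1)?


Z1 = 2279 * 2100 = 4785900
Z2 = 2268 * 6701 = 15197868
R = (15197868 - 4785900) / (15197868 + 4785900) = 10411968 / 19983768 = 0.521

0.521


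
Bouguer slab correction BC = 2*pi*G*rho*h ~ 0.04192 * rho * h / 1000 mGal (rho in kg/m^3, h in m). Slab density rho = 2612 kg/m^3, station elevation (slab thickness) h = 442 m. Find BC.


BC = 0.04192 * rho * h / 1000
= 0.04192 * 2612 * 442 / 1000
= 48.3968 mGal

48.3968


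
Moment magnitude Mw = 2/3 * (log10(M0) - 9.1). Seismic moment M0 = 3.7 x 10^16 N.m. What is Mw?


log10(M0) = log10(3.7 x 10^16) = 16.5682
Mw = 2/3 * (16.5682 - 9.1)
= 2/3 * 7.4682
= 4.98

4.98


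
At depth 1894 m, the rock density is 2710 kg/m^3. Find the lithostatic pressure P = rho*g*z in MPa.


P = rho * g * z / 1e6
= 2710 * 9.81 * 1894 / 1e6
= 50352179.4 / 1e6
= 50.3522 MPa

50.3522


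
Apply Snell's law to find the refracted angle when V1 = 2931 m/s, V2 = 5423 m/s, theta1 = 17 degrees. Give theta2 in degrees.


sin(theta1) = sin(17 deg) = 0.292372
sin(theta2) = V2/V1 * sin(theta1) = 5423/2931 * 0.292372 = 0.540952
theta2 = arcsin(0.540952) = 32.7485 degrees

32.7485
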